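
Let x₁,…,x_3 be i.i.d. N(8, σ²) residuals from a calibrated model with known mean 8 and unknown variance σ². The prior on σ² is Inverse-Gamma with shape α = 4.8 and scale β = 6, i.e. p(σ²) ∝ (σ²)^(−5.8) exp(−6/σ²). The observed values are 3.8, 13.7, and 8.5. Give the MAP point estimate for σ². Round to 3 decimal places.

σ̂²_MAP = 4.273

Sum of squared deviations about the known mean: SS = (3.8−8)² + (13.7−8)² + (8.5−8)² = 50.38.
The Normal likelihood contributes (σ²)^(−n/2) exp(−SS/(2σ²)), so the posterior is Inverse-Gamma(α + n/2, β + SS/2) = Inverse-Gamma(6.3, 31.19).
The mode of Inverse-Gamma(a, b) is b/(a+1) = 31.19/7.3 ≈ 4.273.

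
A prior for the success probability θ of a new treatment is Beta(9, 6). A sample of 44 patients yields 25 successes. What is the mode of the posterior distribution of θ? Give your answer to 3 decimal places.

Prior: Beta(9, 6).
Data: 25 successes in 44 trials. The binomial likelihood contributes θ^25(1−θ)^19, so the posterior is Beta(9+25, 6+19) = Beta(34, 25).
For Beta(a, b) with a, b > 1 the mode is (a−1)/(a+b−2) = 33/57 ≈ 0.579.

θ̂_MAP = 0.579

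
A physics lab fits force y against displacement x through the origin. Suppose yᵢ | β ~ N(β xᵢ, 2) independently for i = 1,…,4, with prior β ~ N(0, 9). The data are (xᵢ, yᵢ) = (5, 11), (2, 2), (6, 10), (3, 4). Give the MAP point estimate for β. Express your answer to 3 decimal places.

β̂_MAP = 1.765

log p(β | y) = −Σ(yᵢ − βxᵢ)²/(2·2) − β²/(2·9) + const.
Setting the derivative to zero: Σxᵢ(yᵢ − βxᵢ)/2 − β/9 = 0, so β = Σxᵢyᵢ / (Σxᵢ² + σ²/τ²).
Σxᵢyᵢ = 5·11 + 2·2 + 6·10 + 3·4 = 131; Σxᵢ² = 74; σ²/τ² = 2/9.
β̂_MAP = 131 / (74 + 2/9) = 131/(668/9) = 1179/668 ≈ 1.765.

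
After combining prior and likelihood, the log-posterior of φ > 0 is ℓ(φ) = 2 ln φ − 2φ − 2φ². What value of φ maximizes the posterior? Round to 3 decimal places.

φ̂_MAP = 0.500

ℓ'(φ) = 2/φ − 2 − 4φ. Setting this to zero and multiplying by φ: 4φ² + 2φ − 2 = 0.
φ = (−2 + √(2² + 4·4·2)) / (2·4) = (−2 + √36) / 8 = (−2 + 6)/8 = 1/2.
ℓ''(φ) = −2/φ² − 4 < 0, confirming a maximum.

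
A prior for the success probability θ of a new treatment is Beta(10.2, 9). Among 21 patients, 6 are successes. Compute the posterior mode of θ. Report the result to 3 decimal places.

Prior: Beta(10.2, 9).
Data: 6 successes in 21 trials. The binomial likelihood contributes θ^6(1−θ)^15, so the posterior is Beta(10.2+6, 9+15) = Beta(16.2, 24).
For Beta(a, b) with a, b > 1 the mode is (a−1)/(a+b−2) = 15.2/38.2 ≈ 0.398.

θ̂_MAP = 0.398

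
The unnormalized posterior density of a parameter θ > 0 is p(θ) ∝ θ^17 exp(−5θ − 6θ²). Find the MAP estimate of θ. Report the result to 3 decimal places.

ℓ'(θ) = 17/θ − 5 − 12θ. Setting this to zero and multiplying by θ: 12θ² + 5θ − 17 = 0.
θ = (−5 + √(5² + 4·12·17)) / (2·12) = (−5 + √841) / 24 = (−5 + 29)/24 = 1.
ℓ''(θ) = −17/θ² − 12 < 0, confirming a maximum.

θ̂_MAP = 1.000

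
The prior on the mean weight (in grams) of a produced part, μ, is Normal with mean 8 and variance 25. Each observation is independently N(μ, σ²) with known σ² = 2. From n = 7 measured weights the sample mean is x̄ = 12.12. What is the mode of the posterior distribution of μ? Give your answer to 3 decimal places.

n = 7, x̄ = 12.12.
For a Normal prior and Normal likelihood with known variance, the posterior is Normal; its mode equals its mean, the precision-weighted average.
Prior precision 1/σ₀² = 1/25 = 0.04; data precision n/σ² = 7/2 = 3.5.
μ̂ = (0.04·8 + 3.5·12.12) / (0.04 + 3.5) = 42.74/3.54 = 2137/177 ≈ 12.073.

μ̂_MAP = 12.073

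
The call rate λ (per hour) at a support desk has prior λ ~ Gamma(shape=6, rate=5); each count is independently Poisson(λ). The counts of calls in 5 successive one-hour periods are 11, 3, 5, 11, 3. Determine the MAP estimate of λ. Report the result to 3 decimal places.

Σxᵢ = 11+3+5+11+3 = 33, with n = 5.
Posterior ∝ λ^5e^(−5λ) · λ^33e^(−5λ) = λ^38e^(−10λ), i.e. Gamma(shape=39, rate=10).
The mode of a Gamma(a, b) with a ≥ 1 (shape–rate) is (a−1)/b = 38/10 ≈ 3.800.

λ̂_MAP = 3.800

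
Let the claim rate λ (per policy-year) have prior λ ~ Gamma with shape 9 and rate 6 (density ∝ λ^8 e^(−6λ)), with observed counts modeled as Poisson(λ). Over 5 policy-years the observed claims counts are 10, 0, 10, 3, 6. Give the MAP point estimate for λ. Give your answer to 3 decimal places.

Σxᵢ = 10+0+10+3+6 = 29, with n = 5.
Posterior ∝ λ^8e^(−6λ) · λ^29e^(−5λ) = λ^37e^(−11λ), i.e. Gamma(shape=38, rate=11).
The mode of a Gamma(a, b) with a ≥ 1 (shape–rate) is (a−1)/b = 37/11 ≈ 3.364.

λ̂_MAP = 3.364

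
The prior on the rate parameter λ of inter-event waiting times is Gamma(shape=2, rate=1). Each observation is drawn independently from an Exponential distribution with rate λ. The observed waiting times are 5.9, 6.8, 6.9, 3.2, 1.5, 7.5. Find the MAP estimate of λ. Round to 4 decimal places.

λ̂_MAP = 0.2134

The Exponential(rate=λ) likelihood is ∝ λ^n e^(−λΣtᵢ). Here n = 6 and Σtᵢ = 5.9 + 6.8 + 6.9 + 3.2 + 1.5 + 7.5 = 31.8.
Posterior ∝ λe^(−1λ) · λ^6e^(−31.8λ) = λ^7e^(−32.8λ), i.e. Gamma(8, 32.8).
Mode = (a−1)/b = 7/32.8 ≈ 0.2134.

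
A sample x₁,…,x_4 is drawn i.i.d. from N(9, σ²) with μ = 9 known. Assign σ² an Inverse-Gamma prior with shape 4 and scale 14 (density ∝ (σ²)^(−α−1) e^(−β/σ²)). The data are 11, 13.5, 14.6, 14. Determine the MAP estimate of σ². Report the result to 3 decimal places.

σ̂²_MAP = 7.758

Sum of squared deviations about the known mean: SS = (11−9)² + (13.5−9)² + (14.6−9)² + (14−9)² = 80.61.
The Normal likelihood contributes (σ²)^(−n/2) exp(−SS/(2σ²)), so the posterior is Inverse-Gamma(α + n/2, β + SS/2) = Inverse-Gamma(6, 54.305).
The mode of Inverse-Gamma(a, b) is b/(a+1) = 54.305/7 ≈ 7.758.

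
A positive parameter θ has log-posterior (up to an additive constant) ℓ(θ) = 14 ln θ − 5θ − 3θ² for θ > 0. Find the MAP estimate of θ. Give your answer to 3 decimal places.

θ̂_MAP = 1.167

ℓ'(θ) = 14/θ − 5 − 6θ. Setting this to zero and multiplying by θ: 6θ² + 5θ − 14 = 0.
θ = (−5 + √(5² + 4·6·14)) / (2·6) = (−5 + √361) / 12 = (−5 + 19)/12 = 7/6.
ℓ''(θ) = −14/θ² − 6 < 0, confirming a maximum.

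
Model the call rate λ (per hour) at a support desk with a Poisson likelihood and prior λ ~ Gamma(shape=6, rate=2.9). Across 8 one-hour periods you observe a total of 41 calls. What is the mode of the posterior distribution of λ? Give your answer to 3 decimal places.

λ̂_MAP = 4.220

Σxᵢ = 41, n = 8.
Posterior ∝ λ^5e^(−2.9λ) · λ^41e^(−8λ) = λ^46e^(−10.9λ), i.e. Gamma(shape=47, rate=10.9).
The mode of a Gamma(a, b) with a ≥ 1 (shape–rate) is (a−1)/b = 46/10.9 ≈ 4.220.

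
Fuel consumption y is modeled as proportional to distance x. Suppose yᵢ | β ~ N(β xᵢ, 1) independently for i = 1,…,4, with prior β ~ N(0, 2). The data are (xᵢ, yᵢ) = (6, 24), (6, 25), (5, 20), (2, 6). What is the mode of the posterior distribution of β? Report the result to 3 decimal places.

β̂_MAP = 4.000

log p(β | y) = −Σ(yᵢ − βxᵢ)²/(2·1) − β²/(2·2) + const.
Setting the derivative to zero: Σxᵢ(yᵢ − βxᵢ)/1 − β/2 = 0, so β = Σxᵢyᵢ / (Σxᵢ² + σ²/τ²).
Σxᵢyᵢ = 6·24 + 6·25 + 5·20 + 2·6 = 406; Σxᵢ² = 101; σ²/τ² = 0.5.
β̂_MAP = 406 / (101 + 0.5) = 406/101.5 ≈ 4.000.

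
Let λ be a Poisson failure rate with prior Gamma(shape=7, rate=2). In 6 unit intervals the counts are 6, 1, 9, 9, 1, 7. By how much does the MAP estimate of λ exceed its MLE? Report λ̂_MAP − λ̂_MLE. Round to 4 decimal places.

Σxᵢ = 33. Posterior is Gamma(40, 8); MAP = (40−1)/8 = 39/8 ≈ 4.87500.
MLE = x̄ = 33/6 ≈ 5.50000.
Difference = 39/8 − 33/6 = -5/8 ≈ -0.6250.

MAP − MLE = -0.6250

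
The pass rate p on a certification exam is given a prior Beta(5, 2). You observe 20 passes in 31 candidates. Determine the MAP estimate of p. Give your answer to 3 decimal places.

p̂_MAP = 0.667

Prior: Beta(5, 2).
Data: 20 successes in 31 trials. The binomial likelihood contributes p^20(1−p)^11, so the posterior is Beta(5+20, 2+11) = Beta(25, 13).
For Beta(a, b) with a, b > 1 the mode is (a−1)/(a+b−2) = 24/36 ≈ 0.667.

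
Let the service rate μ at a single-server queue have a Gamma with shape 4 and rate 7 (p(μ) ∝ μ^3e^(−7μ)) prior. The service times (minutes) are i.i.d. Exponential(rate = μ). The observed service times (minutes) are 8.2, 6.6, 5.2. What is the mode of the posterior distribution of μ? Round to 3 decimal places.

μ̂_MAP = 0.222

The Exponential(rate=μ) likelihood is ∝ μ^n e^(−μΣtᵢ). Here n = 3 and Σtᵢ = 8.2 + 6.6 + 5.2 = 20.
Posterior ∝ μ^3e^(−7μ) · μ^3e^(−20μ) = μ^6e^(−27μ), i.e. Gamma(7, 27).
Mode = (a−1)/b = 6/27 ≈ 0.222.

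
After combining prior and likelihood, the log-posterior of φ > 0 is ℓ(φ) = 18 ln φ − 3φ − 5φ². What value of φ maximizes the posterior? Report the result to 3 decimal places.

φ̂_MAP = 1.200

ℓ'(φ) = 18/φ − 3 − 10φ. Setting this to zero and multiplying by φ: 10φ² + 3φ − 18 = 0.
φ = (−3 + √(3² + 4·10·18)) / (2·10) = (−3 + √729) / 20 = (−3 + 27)/20 = 6/5.
ℓ''(φ) = −18/φ² − 10 < 0, confirming a maximum.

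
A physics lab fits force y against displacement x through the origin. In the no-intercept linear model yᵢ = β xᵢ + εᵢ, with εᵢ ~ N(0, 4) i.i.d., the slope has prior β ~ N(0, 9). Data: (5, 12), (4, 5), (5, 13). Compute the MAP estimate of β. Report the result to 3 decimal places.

β̂_MAP = 2.182

log p(β | y) = −Σ(yᵢ − βxᵢ)²/(2·4) − β²/(2·9) + const.
Setting the derivative to zero: Σxᵢ(yᵢ − βxᵢ)/4 − β/9 = 0, so β = Σxᵢyᵢ / (Σxᵢ² + σ²/τ²).
Σxᵢyᵢ = 5·12 + 4·5 + 5·13 = 145; Σxᵢ² = 66; σ²/τ² = 4/9.
β̂_MAP = 145 / (66 + 4/9) = 145/(598/9) = 1305/598 ≈ 2.182.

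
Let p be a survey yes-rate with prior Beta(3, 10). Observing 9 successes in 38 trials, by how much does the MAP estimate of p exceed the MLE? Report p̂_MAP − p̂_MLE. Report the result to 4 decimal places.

Posterior is Beta(12, 39); MAP = (12−1)/(51−2) = 11/49 ≈ 0.22449.
MLE ignores the prior: p̂_MLE = k/n = 9/38 ≈ 0.23684.
Difference = 11/49 − 9/38 = -23/1862 ≈ -0.0124.

MAP − MLE = -0.0124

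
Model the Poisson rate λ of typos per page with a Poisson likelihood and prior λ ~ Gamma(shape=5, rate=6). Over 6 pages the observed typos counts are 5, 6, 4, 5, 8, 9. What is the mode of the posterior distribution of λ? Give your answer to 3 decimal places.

Σxᵢ = 5+6+4+5+8+9 = 37, with n = 6.
Posterior ∝ λ^4e^(−6λ) · λ^37e^(−6λ) = λ^41e^(−12λ), i.e. Gamma(shape=42, rate=12).
The mode of a Gamma(a, b) with a ≥ 1 (shape–rate) is (a−1)/b = 41/12 ≈ 3.417.

λ̂_MAP = 3.417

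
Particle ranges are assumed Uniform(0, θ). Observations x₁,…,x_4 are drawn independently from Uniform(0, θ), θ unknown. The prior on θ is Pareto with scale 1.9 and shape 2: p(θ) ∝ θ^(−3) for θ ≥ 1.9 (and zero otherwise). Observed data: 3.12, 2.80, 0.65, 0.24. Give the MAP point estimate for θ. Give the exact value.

The Uniform(0, θ) likelihood is θ^(−n) for θ ≥ max(xᵢ), zero otherwise. Here max(xᵢ) = 3.12.
Posterior ∝ θ^(−3) · θ^(−4) = θ^(−7) on θ ≥ max(1.9, 3.12) = 3.12.
This density is strictly decreasing in θ, so the posterior mode lies at the lower boundary of the support.

θ̂_MAP = 3.12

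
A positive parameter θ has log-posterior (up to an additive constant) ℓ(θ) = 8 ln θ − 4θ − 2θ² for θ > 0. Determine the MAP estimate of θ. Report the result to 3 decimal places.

ℓ'(θ) = 8/θ − 4 − 4θ. Setting this to zero and multiplying by θ: 4θ² + 4θ − 8 = 0.
θ = (−4 + √(4² + 4·4·8)) / (2·4) = (−4 + √144) / 8 = (−4 + 12)/8 = 1.
ℓ''(θ) = −8/θ² − 4 < 0, confirming a maximum.

θ̂_MAP = 1.000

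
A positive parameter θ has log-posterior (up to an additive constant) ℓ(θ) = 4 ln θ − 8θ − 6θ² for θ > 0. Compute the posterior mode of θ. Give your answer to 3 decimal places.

ℓ'(θ) = 4/θ − 8 − 12θ. Setting this to zero and multiplying by θ: 12θ² + 8θ − 4 = 0.
θ = (−8 + √(8² + 4·12·4)) / (2·12) = (−8 + √256) / 24 = (−8 + 16)/24 = 1/3.
ℓ''(θ) = −4/θ² − 12 < 0, confirming a maximum.

θ̂_MAP = 0.333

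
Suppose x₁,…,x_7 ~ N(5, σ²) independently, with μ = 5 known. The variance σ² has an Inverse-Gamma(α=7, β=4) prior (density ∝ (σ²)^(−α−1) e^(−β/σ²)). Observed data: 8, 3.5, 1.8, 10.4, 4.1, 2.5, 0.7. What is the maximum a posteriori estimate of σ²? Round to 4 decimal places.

σ̂²_MAP = 3.6609

Sum of squared deviations about the known mean: SS = (8−5)² + (3.5−5)² + (1.8−5)² + (10.4−5)² + (4.1−5)² + (2.5−5)² + (0.7−5)² = 76.2.
The Normal likelihood contributes (σ²)^(−n/2) exp(−SS/(2σ²)), so the posterior is Inverse-Gamma(α + n/2, β + SS/2) = Inverse-Gamma(10.5, 42.1).
The mode of Inverse-Gamma(a, b) is b/(a+1) = 42.1/11.5 ≈ 3.6609.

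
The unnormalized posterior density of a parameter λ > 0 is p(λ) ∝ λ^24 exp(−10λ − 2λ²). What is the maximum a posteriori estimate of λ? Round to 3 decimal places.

λ̂_MAP = 1.500

ℓ'(λ) = 24/λ − 10 − 4λ. Setting this to zero and multiplying by λ: 4λ² + 10λ − 24 = 0.
λ = (−10 + √(10² + 4·4·24)) / (2·4) = (−10 + √484) / 8 = (−10 + 22)/8 = 3/2.
ℓ''(λ) = −24/λ² − 4 < 0, confirming a maximum.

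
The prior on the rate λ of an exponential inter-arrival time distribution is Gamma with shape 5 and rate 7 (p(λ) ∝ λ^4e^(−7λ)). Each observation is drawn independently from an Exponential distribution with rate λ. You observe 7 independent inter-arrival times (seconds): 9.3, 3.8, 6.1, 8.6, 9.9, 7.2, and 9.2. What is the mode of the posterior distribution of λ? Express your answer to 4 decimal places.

λ̂_MAP = 0.1800

The Exponential(rate=λ) likelihood is ∝ λ^n e^(−λΣtᵢ). Here n = 7 and Σtᵢ = 9.3 + 3.8 + 6.1 + 8.6 + 9.9 + 7.2 + 9.2 = 54.1.
Posterior ∝ λ^4e^(−7λ) · λ^7e^(−54.1λ) = λ^11e^(−61.1λ), i.e. Gamma(12, 61.1).
Mode = (a−1)/b = 11/61.1 ≈ 0.1800.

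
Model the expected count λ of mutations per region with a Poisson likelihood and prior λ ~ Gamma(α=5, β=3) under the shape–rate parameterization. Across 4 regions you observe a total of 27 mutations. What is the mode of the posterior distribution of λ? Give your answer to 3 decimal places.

λ̂_MAP = 4.429

Σxᵢ = 27, n = 4.
Posterior ∝ λ^4e^(−3λ) · λ^27e^(−4λ) = λ^31e^(−7λ), i.e. Gamma(shape=32, rate=7).
The mode of a Gamma(a, b) with a ≥ 1 (shape–rate) is (a−1)/b = 31/7 ≈ 4.429.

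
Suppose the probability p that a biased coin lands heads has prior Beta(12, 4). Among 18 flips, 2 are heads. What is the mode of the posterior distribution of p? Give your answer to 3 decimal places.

p̂_MAP = 0.406

Prior: Beta(12, 4).
Data: 2 successes in 18 trials. The binomial likelihood contributes p^2(1−p)^16, so the posterior is Beta(12+2, 4+16) = Beta(14, 20).
For Beta(a, b) with a, b > 1 the mode is (a−1)/(a+b−2) = 13/32 ≈ 0.406.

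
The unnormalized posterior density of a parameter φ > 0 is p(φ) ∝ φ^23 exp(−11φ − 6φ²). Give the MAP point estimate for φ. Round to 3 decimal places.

ℓ'(φ) = 23/φ − 11 − 12φ. Setting this to zero and multiplying by φ: 12φ² + 11φ − 23 = 0.
φ = (−11 + √(11² + 4·12·23)) / (2·12) = (−11 + √1225) / 24 = (−11 + 35)/24 = 1.
ℓ''(φ) = −23/φ² − 12 < 0, confirming a maximum.

φ̂_MAP = 1.000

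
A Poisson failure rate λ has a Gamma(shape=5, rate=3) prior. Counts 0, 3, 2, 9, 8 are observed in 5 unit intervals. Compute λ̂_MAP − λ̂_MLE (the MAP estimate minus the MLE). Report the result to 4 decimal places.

MAP − MLE = -1.1500

Σxᵢ = 22. Posterior is Gamma(27, 8); MAP = (27−1)/8 = 26/8 ≈ 3.25000.
MLE = x̄ = 22/5 ≈ 4.40000.
Difference = 26/8 − 22/5 = -23/20 ≈ -1.1500.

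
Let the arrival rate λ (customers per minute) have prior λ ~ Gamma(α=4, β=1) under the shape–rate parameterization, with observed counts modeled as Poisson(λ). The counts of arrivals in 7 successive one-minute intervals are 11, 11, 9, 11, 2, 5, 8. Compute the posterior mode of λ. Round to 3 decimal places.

Σxᵢ = 11+11+9+11+2+5+8 = 57, with n = 7.
Posterior ∝ λ^3e^(−1λ) · λ^57e^(−7λ) = λ^60e^(−8λ), i.e. Gamma(shape=61, rate=8).
The mode of a Gamma(a, b) with a ≥ 1 (shape–rate) is (a−1)/b = 60/8 ≈ 7.500.

λ̂_MAP = 7.500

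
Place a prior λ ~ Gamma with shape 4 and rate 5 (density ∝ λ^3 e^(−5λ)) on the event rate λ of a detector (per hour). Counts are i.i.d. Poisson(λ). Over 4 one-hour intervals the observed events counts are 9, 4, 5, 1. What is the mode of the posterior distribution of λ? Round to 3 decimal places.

Σxᵢ = 9+4+5+1 = 19, with n = 4.
Posterior ∝ λ^3e^(−5λ) · λ^19e^(−4λ) = λ^22e^(−9λ), i.e. Gamma(shape=23, rate=9).
The mode of a Gamma(a, b) with a ≥ 1 (shape–rate) is (a−1)/b = 22/9 ≈ 2.444.

λ̂_MAP = 2.444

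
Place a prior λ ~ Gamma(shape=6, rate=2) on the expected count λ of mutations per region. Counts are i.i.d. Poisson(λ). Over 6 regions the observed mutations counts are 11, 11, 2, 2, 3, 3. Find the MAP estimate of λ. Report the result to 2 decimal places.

λ̂_MAP = 4.63

Σxᵢ = 11+11+2+2+3+3 = 32, with n = 6.
Posterior ∝ λ^5e^(−2λ) · λ^32e^(−6λ) = λ^37e^(−8λ), i.e. Gamma(shape=38, rate=8).
The mode of a Gamma(a, b) with a ≥ 1 (shape–rate) is (a−1)/b = 37/8 ≈ 4.63.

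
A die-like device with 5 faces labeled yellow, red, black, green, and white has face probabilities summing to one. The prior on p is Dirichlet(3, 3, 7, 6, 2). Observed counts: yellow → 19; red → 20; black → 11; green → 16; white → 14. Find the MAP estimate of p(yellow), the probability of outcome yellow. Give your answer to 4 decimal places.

MAP estimate of p(yellow) = 0.2188

The posterior is Dirichlet(αᵢ + nᵢ) = Dirichlet(22, 23, 18, 22, 16).
For a Dirichlet(a₁,…,a_K) with all aᵢ > 1, the mode has j-th component (aⱼ − 1)/(Σaᵢ − K).
Here Σaᵢ = 101 and K = 5, so p(yellow) = (22 − 1)/(101 − 5) = 21/96 ≈ 0.2188.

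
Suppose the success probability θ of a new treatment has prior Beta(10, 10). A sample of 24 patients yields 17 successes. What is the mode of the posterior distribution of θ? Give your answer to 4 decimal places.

Prior: Beta(10, 10).
Data: 17 successes in 24 trials. The binomial likelihood contributes θ^17(1−θ)^7, so the posterior is Beta(10+17, 10+7) = Beta(27, 17).
For Beta(a, b) with a, b > 1 the mode is (a−1)/(a+b−2) = 26/42 ≈ 0.6190.

θ̂_MAP = 0.6190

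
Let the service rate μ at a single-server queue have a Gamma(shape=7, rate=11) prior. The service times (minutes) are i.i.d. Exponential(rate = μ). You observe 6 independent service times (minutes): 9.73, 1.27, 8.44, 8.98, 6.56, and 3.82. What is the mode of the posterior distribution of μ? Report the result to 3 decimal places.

μ̂_MAP = 0.241

The Exponential(rate=μ) likelihood is ∝ μ^n e^(−μΣtᵢ). Here n = 6 and Σtᵢ = 9.73 + 1.27 + 8.44 + 8.98 + 6.56 + 3.82 = 38.80.
Posterior ∝ μ^6e^(−11μ) · μ^6e^(−38.80μ) = μ^12e^(−49.80μ), i.e. Gamma(13, 49.80).
Mode = (a−1)/b = 12/49.80 ≈ 0.241.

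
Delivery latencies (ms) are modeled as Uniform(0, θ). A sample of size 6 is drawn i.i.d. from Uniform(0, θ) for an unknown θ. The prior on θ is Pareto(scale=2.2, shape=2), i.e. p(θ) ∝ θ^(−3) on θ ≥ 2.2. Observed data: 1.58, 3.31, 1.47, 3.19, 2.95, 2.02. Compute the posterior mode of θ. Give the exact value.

The Uniform(0, θ) likelihood is θ^(−n) for θ ≥ max(xᵢ), zero otherwise. Here max(xᵢ) = 3.31.
Posterior ∝ θ^(−3) · θ^(−6) = θ^(−9) on θ ≥ max(2.2, 3.31) = 3.31.
This density is strictly decreasing in θ, so the posterior mode lies at the lower boundary of the support.

θ̂_MAP = 3.31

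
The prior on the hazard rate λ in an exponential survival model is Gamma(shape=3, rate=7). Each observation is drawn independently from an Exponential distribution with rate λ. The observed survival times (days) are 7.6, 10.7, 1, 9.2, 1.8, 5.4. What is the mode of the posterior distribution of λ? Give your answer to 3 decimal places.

The Exponential(rate=λ) likelihood is ∝ λ^n e^(−λΣtᵢ). Here n = 6 and Σtᵢ = 7.6 + 10.7 + 1 + 9.2 + 1.8 + 5.4 = 35.7.
Posterior ∝ λ^2e^(−7λ) · λ^6e^(−35.7λ) = λ^8e^(−42.7λ), i.e. Gamma(9, 42.7).
Mode = (a−1)/b = 8/42.7 ≈ 0.187.

λ̂_MAP = 0.187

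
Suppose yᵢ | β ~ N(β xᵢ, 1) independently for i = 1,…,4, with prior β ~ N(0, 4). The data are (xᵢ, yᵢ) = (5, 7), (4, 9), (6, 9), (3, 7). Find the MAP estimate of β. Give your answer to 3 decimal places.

β̂_MAP = 1.693

log p(β | y) = −Σ(yᵢ − βxᵢ)²/(2·1) − β²/(2·4) + const.
Setting the derivative to zero: Σxᵢ(yᵢ − βxᵢ)/1 − β/4 = 0, so β = Σxᵢyᵢ / (Σxᵢ² + σ²/τ²).
Σxᵢyᵢ = 5·7 + 4·9 + 6·9 + 3·7 = 146; Σxᵢ² = 86; σ²/τ² = 0.25.
β̂_MAP = 146 / (86 + 0.25) = 146/86.25 ≈ 1.693.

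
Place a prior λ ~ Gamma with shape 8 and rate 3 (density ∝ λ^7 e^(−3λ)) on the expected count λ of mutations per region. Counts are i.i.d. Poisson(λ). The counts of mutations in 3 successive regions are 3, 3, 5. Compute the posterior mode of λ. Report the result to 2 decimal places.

Σxᵢ = 3+3+5 = 11, with n = 3.
Posterior ∝ λ^7e^(−3λ) · λ^11e^(−3λ) = λ^18e^(−6λ), i.e. Gamma(shape=19, rate=6).
The mode of a Gamma(a, b) with a ≥ 1 (shape–rate) is (a−1)/b = 18/6 ≈ 3.00.

λ̂_MAP = 3.00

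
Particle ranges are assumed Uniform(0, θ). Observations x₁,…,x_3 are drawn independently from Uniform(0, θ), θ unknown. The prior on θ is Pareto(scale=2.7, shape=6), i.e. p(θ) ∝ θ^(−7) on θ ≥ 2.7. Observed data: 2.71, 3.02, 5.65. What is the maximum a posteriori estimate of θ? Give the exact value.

θ̂_MAP = 5.65

The Uniform(0, θ) likelihood is θ^(−n) for θ ≥ max(xᵢ), zero otherwise. Here max(xᵢ) = 5.65.
Posterior ∝ θ^(−7) · θ^(−3) = θ^(−10) on θ ≥ max(2.7, 5.65) = 5.65.
This density is strictly decreasing in θ, so the posterior mode lies at the lower boundary of the support.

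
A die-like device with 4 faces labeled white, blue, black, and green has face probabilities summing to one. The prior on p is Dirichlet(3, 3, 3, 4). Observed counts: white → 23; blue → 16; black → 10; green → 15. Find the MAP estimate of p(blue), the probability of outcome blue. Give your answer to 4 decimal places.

The posterior is Dirichlet(αᵢ + nᵢ) = Dirichlet(26, 19, 13, 19).
For a Dirichlet(a₁,…,a_K) with all aᵢ > 1, the mode has j-th component (aⱼ − 1)/(Σaᵢ − K).
Here Σaᵢ = 77 and K = 4, so p(blue) = (19 − 1)/(77 − 4) = 18/73 ≈ 0.2466.

MAP estimate of p(blue) = 0.2466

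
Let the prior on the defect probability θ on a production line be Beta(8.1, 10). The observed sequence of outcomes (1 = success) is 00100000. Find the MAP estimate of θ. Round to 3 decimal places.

θ̂_MAP = 0.336

Prior: Beta(8.1, 10).
Data: 1 success in 8 trials (from the sequence). The binomial likelihood contributes θ(1−θ)^7, so the posterior is Beta(8.1+1, 10+7) = Beta(9.1, 17).
For Beta(a, b) with a, b > 1 the mode is (a−1)/(a+b−2) = 8.1/24.1 ≈ 0.336.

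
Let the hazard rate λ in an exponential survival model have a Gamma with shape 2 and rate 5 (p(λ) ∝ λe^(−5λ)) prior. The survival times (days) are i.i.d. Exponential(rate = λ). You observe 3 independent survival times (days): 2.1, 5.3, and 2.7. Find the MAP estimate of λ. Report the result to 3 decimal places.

The Exponential(rate=λ) likelihood is ∝ λ^n e^(−λΣtᵢ). Here n = 3 and Σtᵢ = 2.1 + 5.3 + 2.7 = 10.1.
Posterior ∝ λe^(−5λ) · λ^3e^(−10.1λ) = λ^4e^(−15.1λ), i.e. Gamma(5, 15.1).
Mode = (a−1)/b = 4/15.1 ≈ 0.265.

λ̂_MAP = 0.265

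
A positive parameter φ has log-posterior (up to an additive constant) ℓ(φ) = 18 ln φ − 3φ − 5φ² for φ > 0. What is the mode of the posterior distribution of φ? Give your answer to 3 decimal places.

ℓ'(φ) = 18/φ − 3 − 10φ. Setting this to zero and multiplying by φ: 10φ² + 3φ − 18 = 0.
φ = (−3 + √(3² + 4·10·18)) / (2·10) = (−3 + √729) / 20 = (−3 + 27)/20 = 6/5.
ℓ''(φ) = −18/φ² − 10 < 0, confirming a maximum.

φ̂_MAP = 1.200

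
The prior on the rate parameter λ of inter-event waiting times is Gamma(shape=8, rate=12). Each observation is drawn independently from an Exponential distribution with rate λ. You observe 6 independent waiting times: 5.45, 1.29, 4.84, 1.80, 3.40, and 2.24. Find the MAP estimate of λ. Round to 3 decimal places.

The Exponential(rate=λ) likelihood is ∝ λ^n e^(−λΣtᵢ). Here n = 6 and Σtᵢ = 5.45 + 1.29 + 4.84 + 1.80 + 3.40 + 2.24 = 19.02.
Posterior ∝ λ^7e^(−12λ) · λ^6e^(−19.02λ) = λ^13e^(−31.02λ), i.e. Gamma(14, 31.02).
Mode = (a−1)/b = 13/31.02 ≈ 0.419.

λ̂_MAP = 0.419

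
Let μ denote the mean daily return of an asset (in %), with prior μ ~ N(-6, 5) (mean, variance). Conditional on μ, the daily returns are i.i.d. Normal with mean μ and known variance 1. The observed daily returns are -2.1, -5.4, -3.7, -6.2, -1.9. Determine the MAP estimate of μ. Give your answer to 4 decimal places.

n = 5; x̄ = ((-2.1) + (-5.4) + (-3.7) + (-6.2) + (-1.9))/5 = -19.3/5 = -3.86.
For a Normal prior and Normal likelihood with known variance, the posterior is Normal; its mode equals its mean, the precision-weighted average.
Prior precision 1/σ₀² = 1/5 = 0.2; data precision n/σ² = 5/1 = 5.
μ̂ = (0.2·(-6) + 5·(-3.86)) / (0.2 + 5) = (-20.5)/5.2 = -205/52 ≈ -3.9423.

μ̂_MAP = -3.9423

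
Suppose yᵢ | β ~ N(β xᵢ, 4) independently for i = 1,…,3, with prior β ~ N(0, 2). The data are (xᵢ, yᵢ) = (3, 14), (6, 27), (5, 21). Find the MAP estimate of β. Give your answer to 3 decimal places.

log p(β | y) = −Σ(yᵢ − βxᵢ)²/(2·4) − β²/(2·2) + const.
Setting the derivative to zero: Σxᵢ(yᵢ − βxᵢ)/4 − β/2 = 0, so β = Σxᵢyᵢ / (Σxᵢ² + σ²/τ²).
Σxᵢyᵢ = 3·14 + 6·27 + 5·21 = 309; Σxᵢ² = 70; σ²/τ² = 2.
β̂_MAP = 309 / (70 + 2) = 309/72 ≈ 4.292.

β̂_MAP = 4.292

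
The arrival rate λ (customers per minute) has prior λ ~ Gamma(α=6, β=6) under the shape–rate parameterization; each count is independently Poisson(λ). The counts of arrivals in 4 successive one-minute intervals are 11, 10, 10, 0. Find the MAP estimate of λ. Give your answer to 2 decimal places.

λ̂_MAP = 3.60

Σxᵢ = 11+10+10+0 = 31, with n = 4.
Posterior ∝ λ^5e^(−6λ) · λ^31e^(−4λ) = λ^36e^(−10λ), i.e. Gamma(shape=37, rate=10).
The mode of a Gamma(a, b) with a ≥ 1 (shape–rate) is (a−1)/b = 36/10 ≈ 3.60.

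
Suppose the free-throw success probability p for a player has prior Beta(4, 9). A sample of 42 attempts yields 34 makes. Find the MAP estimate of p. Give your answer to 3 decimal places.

p̂_MAP = 0.698

Prior: Beta(4, 9).
Data: 34 successes in 42 trials. The binomial likelihood contributes p^34(1−p)^8, so the posterior is Beta(4+34, 9+8) = Beta(38, 17).
For Beta(a, b) with a, b > 1 the mode is (a−1)/(a+b−2) = 37/53 ≈ 0.698.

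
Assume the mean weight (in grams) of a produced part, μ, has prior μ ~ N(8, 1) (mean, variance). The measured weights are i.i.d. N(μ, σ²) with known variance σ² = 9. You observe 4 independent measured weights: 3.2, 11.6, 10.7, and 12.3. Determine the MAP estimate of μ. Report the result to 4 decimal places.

μ̂_MAP = 8.4462

n = 4; x̄ = (3.2 + 11.6 + 10.7 + 12.3)/4 = 37.8/4 = 9.45.
For a Normal prior and Normal likelihood with known variance, the posterior is Normal; its mode equals its mean, the precision-weighted average.
Prior precision 1/σ₀² = 1/1 = 1; data precision n/σ² = 4/9.
μ̂ = (1·8 + (4/9)·9.45) / (1 + 4/9) = 12.2/(13/9) = 549/65 ≈ 8.4462.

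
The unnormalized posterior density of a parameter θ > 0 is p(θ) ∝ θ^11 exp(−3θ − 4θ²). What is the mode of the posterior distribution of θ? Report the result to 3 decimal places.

ℓ'(θ) = 11/θ − 3 − 8θ. Setting this to zero and multiplying by θ: 8θ² + 3θ − 11 = 0.
θ = (−3 + √(3² + 4·8·11)) / (2·8) = (−3 + √361) / 16 = (−3 + 19)/16 = 1.
ℓ''(θ) = −11/θ² − 8 < 0, confirming a maximum.

θ̂_MAP = 1.000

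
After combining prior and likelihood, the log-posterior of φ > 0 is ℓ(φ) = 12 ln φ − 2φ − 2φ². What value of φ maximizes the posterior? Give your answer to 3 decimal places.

ℓ'(φ) = 12/φ − 2 − 4φ. Setting this to zero and multiplying by φ: 4φ² + 2φ − 12 = 0.
φ = (−2 + √(2² + 4·4·12)) / (2·4) = (−2 + √196) / 8 = (−2 + 14)/8 = 3/2.
ℓ''(φ) = −12/φ² − 4 < 0, confirming a maximum.

φ̂_MAP = 1.500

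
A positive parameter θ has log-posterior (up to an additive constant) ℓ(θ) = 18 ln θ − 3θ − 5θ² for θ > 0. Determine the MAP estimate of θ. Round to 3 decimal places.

θ̂_MAP = 1.200

ℓ'(θ) = 18/θ − 3 − 10θ. Setting this to zero and multiplying by θ: 10θ² + 3θ − 18 = 0.
θ = (−3 + √(3² + 4·10·18)) / (2·10) = (−3 + √729) / 20 = (−3 + 27)/20 = 6/5.
ℓ''(θ) = −18/θ² − 10 < 0, confirming a maximum.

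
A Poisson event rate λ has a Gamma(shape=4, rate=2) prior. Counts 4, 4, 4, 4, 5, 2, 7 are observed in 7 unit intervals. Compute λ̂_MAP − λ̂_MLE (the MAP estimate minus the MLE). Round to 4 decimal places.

Σxᵢ = 30. Posterior is Gamma(34, 9); MAP = (34−1)/9 = 33/9 ≈ 3.66667.
MLE = x̄ = 30/7 ≈ 4.28571.
Difference = 33/9 − 30/7 = -13/21 ≈ -0.6190.

MAP − MLE = -0.6190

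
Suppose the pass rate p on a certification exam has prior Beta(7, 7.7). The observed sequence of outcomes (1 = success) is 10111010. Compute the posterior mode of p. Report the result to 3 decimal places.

Prior: Beta(7, 7.7).
Data: 5 successes in 8 trials (from the sequence). The binomial likelihood contributes p^5(1−p)^3, so the posterior is Beta(7+5, 7.7+3) = Beta(12, 10.7).
For Beta(a, b) with a, b > 1 the mode is (a−1)/(a+b−2) = 11/20.7 ≈ 0.531.

p̂_MAP = 0.531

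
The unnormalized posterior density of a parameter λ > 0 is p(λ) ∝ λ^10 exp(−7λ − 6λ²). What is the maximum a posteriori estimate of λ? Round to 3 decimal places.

λ̂_MAP = 0.667

ℓ'(λ) = 10/λ − 7 − 12λ. Setting this to zero and multiplying by λ: 12λ² + 7λ − 10 = 0.
λ = (−7 + √(7² + 4·12·10)) / (2·12) = (−7 + √529) / 24 = (−7 + 23)/24 = 2/3.
ℓ''(λ) = −10/λ² − 12 < 0, confirming a maximum.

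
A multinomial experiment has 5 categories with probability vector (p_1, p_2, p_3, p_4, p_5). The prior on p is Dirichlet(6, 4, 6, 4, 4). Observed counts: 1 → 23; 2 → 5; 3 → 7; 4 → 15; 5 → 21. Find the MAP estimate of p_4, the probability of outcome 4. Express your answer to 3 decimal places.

MAP estimate: 0.200

The posterior is Dirichlet(αᵢ + nᵢ) = Dirichlet(29, 9, 13, 19, 25).
For a Dirichlet(a₁,…,a_K) with all aᵢ > 1, the mode has j-th component (aⱼ − 1)/(Σaᵢ − K).
Here Σaᵢ = 95 and K = 5, so p_4 = (19 − 1)/(95 − 5) = 18/90 ≈ 0.200.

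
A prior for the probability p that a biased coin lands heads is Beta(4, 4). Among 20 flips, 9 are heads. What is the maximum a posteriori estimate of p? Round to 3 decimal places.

Prior: Beta(4, 4).
Data: 9 successes in 20 trials. The binomial likelihood contributes p^9(1−p)^11, so the posterior is Beta(4+9, 4+11) = Beta(13, 15).
For Beta(a, b) with a, b > 1 the mode is (a−1)/(a+b−2) = 12/26 ≈ 0.462.

p̂_MAP = 0.462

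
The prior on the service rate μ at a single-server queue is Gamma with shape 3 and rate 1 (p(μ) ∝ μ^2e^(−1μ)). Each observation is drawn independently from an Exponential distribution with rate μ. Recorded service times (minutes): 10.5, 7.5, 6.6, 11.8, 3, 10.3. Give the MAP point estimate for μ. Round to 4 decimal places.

The Exponential(rate=μ) likelihood is ∝ μ^n e^(−μΣtᵢ). Here n = 6 and Σtᵢ = 10.5 + 7.5 + 6.6 + 11.8 + 3 + 10.3 = 49.7.
Posterior ∝ μ^2e^(−1μ) · μ^6e^(−49.7μ) = μ^8e^(−50.7μ), i.e. Gamma(9, 50.7).
Mode = (a−1)/b = 8/50.7 ≈ 0.1578.

μ̂_MAP = 0.1578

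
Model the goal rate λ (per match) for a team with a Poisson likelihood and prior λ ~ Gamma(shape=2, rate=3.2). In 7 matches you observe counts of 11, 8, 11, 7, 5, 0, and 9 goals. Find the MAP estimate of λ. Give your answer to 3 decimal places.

λ̂_MAP = 5.098

Σxᵢ = 11+8+11+7+5+0+9 = 51, with n = 7.
Posterior ∝ λe^(−3.2λ) · λ^51e^(−7λ) = λ^52e^(−10.2λ), i.e. Gamma(shape=53, rate=10.2).
The mode of a Gamma(a, b) with a ≥ 1 (shape–rate) is (a−1)/b = 52/10.2 ≈ 5.098.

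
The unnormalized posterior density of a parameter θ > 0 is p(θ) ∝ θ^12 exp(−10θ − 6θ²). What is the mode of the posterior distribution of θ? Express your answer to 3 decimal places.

θ̂_MAP = 0.667

ℓ'(θ) = 12/θ − 10 − 12θ. Setting this to zero and multiplying by θ: 12θ² + 10θ − 12 = 0.
θ = (−10 + √(10² + 4·12·12)) / (2·12) = (−10 + √676) / 24 = (−10 + 26)/24 = 2/3.
ℓ''(θ) = −12/θ² − 12 < 0, confirming a maximum.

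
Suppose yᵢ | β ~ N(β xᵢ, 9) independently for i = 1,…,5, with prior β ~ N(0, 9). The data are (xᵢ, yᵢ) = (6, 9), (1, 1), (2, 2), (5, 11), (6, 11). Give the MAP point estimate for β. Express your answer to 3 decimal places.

log p(β | y) = −Σ(yᵢ − βxᵢ)²/(2·9) − β²/(2·9) + const.
Setting the derivative to zero: Σxᵢ(yᵢ − βxᵢ)/9 − β/9 = 0, so β = Σxᵢyᵢ / (Σxᵢ² + σ²/τ²).
Σxᵢyᵢ = 6·9 + 1·1 + 2·2 + 5·11 + 6·11 = 180; Σxᵢ² = 102; σ²/τ² = 1.
β̂_MAP = 180 / (102 + 1) = 180/103 ≈ 1.748.

β̂_MAP = 1.748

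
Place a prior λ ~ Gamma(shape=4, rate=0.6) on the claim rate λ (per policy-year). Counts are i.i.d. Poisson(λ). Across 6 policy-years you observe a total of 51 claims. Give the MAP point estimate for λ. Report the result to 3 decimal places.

λ̂_MAP = 8.182

Σxᵢ = 51, n = 6.
Posterior ∝ λ^3e^(−0.6λ) · λ^51e^(−6λ) = λ^54e^(−6.6λ), i.e. Gamma(shape=55, rate=6.6).
The mode of a Gamma(a, b) with a ≥ 1 (shape–rate) is (a−1)/b = 54/6.6 ≈ 8.182.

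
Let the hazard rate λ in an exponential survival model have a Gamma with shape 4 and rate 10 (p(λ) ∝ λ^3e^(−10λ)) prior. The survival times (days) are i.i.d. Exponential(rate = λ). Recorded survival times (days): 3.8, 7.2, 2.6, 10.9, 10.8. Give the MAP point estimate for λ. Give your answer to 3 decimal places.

λ̂_MAP = 0.177

The Exponential(rate=λ) likelihood is ∝ λ^n e^(−λΣtᵢ). Here n = 5 and Σtᵢ = 3.8 + 7.2 + 2.6 + 10.9 + 10.8 = 35.3.
Posterior ∝ λ^3e^(−10λ) · λ^5e^(−35.3λ) = λ^8e^(−45.3λ), i.e. Gamma(9, 45.3).
Mode = (a−1)/b = 8/45.3 ≈ 0.177.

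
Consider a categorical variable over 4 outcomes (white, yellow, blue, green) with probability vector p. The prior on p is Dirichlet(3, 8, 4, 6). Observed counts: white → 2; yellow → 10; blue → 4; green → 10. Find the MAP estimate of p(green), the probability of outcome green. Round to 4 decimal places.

MAP estimate of p(green) = 0.3488

The posterior is Dirichlet(αᵢ + nᵢ) = Dirichlet(5, 18, 8, 16).
For a Dirichlet(a₁,…,a_K) with all aᵢ > 1, the mode has j-th component (aⱼ − 1)/(Σaᵢ − K).
Here Σaᵢ = 47 and K = 4, so p(green) = (16 − 1)/(47 − 4) = 15/43 ≈ 0.3488.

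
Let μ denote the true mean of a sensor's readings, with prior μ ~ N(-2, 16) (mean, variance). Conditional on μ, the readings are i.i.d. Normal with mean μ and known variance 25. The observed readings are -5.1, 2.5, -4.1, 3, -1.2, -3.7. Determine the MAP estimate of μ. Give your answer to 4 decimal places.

n = 6; x̄ = ((-5.1) + 2.5 + (-4.1) + 3 + (-1.2) + (-3.7))/6 = -8.6/6 = -43/30 ≈ -1.4333.
For a Normal prior and Normal likelihood with known variance, the posterior is Normal; its mode equals its mean, the precision-weighted average.
Prior precision 1/σ₀² = 1/16 = 0.0625; data precision n/σ² = 6/25 = 0.24.
μ̂ = (0.0625·(-2) + 0.24·(-43/30)) / (0.0625 + 0.24) = (-0.469)/0.3025 = -938/605 ≈ -1.5504.

μ̂_MAP = -1.5504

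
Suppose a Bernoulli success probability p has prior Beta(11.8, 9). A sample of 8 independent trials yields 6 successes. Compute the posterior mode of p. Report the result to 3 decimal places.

Prior: Beta(11.8, 9).
Data: 6 successes in 8 trials. The binomial likelihood contributes p^6(1−p)^2, so the posterior is Beta(11.8+6, 9+2) = Beta(17.8, 11).
For Beta(a, b) with a, b > 1 the mode is (a−1)/(a+b−2) = 16.8/26.8 ≈ 0.627.

p̂_MAP = 0.627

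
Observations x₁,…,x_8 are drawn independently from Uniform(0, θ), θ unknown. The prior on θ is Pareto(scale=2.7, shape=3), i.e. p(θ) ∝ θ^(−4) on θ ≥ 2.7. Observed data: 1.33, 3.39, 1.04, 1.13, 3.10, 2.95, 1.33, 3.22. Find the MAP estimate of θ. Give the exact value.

The Uniform(0, θ) likelihood is θ^(−n) for θ ≥ max(xᵢ), zero otherwise. Here max(xᵢ) = 3.39.
Posterior ∝ θ^(−4) · θ^(−8) = θ^(−12) on θ ≥ max(2.7, 3.39) = 3.39.
This density is strictly decreasing in θ, so the posterior mode lies at the lower boundary of the support.

θ̂_MAP = 3.39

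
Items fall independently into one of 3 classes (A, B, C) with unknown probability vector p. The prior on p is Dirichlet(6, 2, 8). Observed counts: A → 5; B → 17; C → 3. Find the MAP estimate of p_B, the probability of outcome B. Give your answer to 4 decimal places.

The posterior is Dirichlet(αᵢ + nᵢ) = Dirichlet(11, 19, 11).
For a Dirichlet(a₁,…,a_K) with all aᵢ > 1, the mode has j-th component (aⱼ − 1)/(Σaᵢ − K).
Here Σaᵢ = 41 and K = 3, so p_B = (19 − 1)/(41 − 3) = 18/38 ≈ 0.4737.

MAP estimate of p_B = 0.4737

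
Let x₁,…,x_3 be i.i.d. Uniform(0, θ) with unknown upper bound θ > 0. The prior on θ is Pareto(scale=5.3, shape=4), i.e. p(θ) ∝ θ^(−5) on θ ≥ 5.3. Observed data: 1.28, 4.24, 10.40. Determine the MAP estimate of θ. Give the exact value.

θ̂_MAP = 10.40

The Uniform(0, θ) likelihood is θ^(−n) for θ ≥ max(xᵢ), zero otherwise. Here max(xᵢ) = 10.40.
Posterior ∝ θ^(−5) · θ^(−3) = θ^(−8) on θ ≥ max(5.3, 10.40) = 10.40.
This density is strictly decreasing in θ, so the posterior mode lies at the lower boundary of the support.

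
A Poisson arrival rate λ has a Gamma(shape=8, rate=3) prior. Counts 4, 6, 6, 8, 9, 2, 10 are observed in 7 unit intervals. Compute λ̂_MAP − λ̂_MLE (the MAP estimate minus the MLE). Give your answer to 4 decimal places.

Σxᵢ = 45. Posterior is Gamma(53, 10); MAP = (53−1)/10 = 52/10 ≈ 5.20000.
MLE = x̄ = 45/7 ≈ 6.42857.
Difference = 52/10 − 45/7 = -43/35 ≈ -1.2286.

MAP − MLE = -1.2286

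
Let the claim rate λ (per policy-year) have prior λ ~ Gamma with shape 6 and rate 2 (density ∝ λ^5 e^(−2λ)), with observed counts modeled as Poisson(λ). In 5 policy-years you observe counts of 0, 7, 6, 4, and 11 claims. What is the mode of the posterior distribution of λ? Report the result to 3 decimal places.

Σxᵢ = 0+7+6+4+11 = 28, with n = 5.
Posterior ∝ λ^5e^(−2λ) · λ^28e^(−5λ) = λ^33e^(−7λ), i.e. Gamma(shape=34, rate=7).
The mode of a Gamma(a, b) with a ≥ 1 (shape–rate) is (a−1)/b = 33/7 ≈ 4.714.

λ̂_MAP = 4.714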